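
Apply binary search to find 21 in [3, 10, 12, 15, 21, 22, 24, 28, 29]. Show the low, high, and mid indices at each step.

Binary search for 21 in [3, 10, 12, 15, 21, 22, 24, 28, 29]:

lo=0, hi=8, mid=4, arr[mid]=21 -> Found target at index 4!

Binary search finds 21 at index 4 after 1 comparisons. The search repeatedly halves the search space by comparing with the middle element.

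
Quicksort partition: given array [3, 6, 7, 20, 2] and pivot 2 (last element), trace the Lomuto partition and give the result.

Lomuto partition with pivot = 2:

Initial array: [3, 6, 7, 20, 2]

arr[0]=3 > 2: no swap
arr[1]=6 > 2: no swap
arr[2]=7 > 2: no swap
arr[3]=20 > 2: no swap

Place pivot at position 0: [2, 6, 7, 20, 3]
Pivot position: 0

After partitioning with pivot 2, the array becomes [2, 6, 7, 20, 3]. The pivot is placed at index 0. All elements to the left of the pivot are <= 2, and all elements to the right are > 2.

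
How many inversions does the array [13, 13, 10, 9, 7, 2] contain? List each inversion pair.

Finding inversions in [13, 13, 10, 9, 7, 2]:

(0, 2): arr[0]=13 > arr[2]=10
(0, 3): arr[0]=13 > arr[3]=9
(0, 4): arr[0]=13 > arr[4]=7
(0, 5): arr[0]=13 > arr[5]=2
(1, 2): arr[1]=13 > arr[2]=10
(1, 3): arr[1]=13 > arr[3]=9
(1, 4): arr[1]=13 > arr[4]=7
(1, 5): arr[1]=13 > arr[5]=2
(2, 3): arr[2]=10 > arr[3]=9
(2, 4): arr[2]=10 > arr[4]=7
(2, 5): arr[2]=10 > arr[5]=2
(3, 4): arr[3]=9 > arr[4]=7
(3, 5): arr[3]=9 > arr[5]=2
(4, 5): arr[4]=7 > arr[5]=2

Total inversions: 14

The array has 14 inversion(s): (0,2), (0,3), (0,4), (0,5), (1,2), (1,3), (1,4), (1,5), (2,3), (2,4), (2,5), (3,4), (3,5), (4,5). Each pair (i,j) satisfies i < j and arr[i] > arr[j].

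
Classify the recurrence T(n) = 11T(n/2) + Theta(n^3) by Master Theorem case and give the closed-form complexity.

Master Theorem for T(n) = 11T(n/2) + O(n^3):

a = 11, b = 2, c = 3
log_b(a) = log_2(11) = 3.4594

Case 1: c = 3 < log_2(11) = 3.4594
T(n) = O(n^(log_2 11))

For T(n) = 11T(n/2) + O(n^3): log_2(11) = 3.4594. This is Case 1 of the Master Theorem (c < log_b(a), work dominated by leaves), giving O(n^(log_2 11)).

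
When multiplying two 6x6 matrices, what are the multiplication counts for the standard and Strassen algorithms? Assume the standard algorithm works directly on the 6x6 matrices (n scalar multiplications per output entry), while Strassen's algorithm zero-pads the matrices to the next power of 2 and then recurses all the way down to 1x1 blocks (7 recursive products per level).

Matrix multiplication for 6x6 matrices:

Strassen's algorithm requires power-of-2 dimensions. Pad 6x6 to 8x8 (next power of 2).

Standard algorithm: 6^3 = 216 multiplications
Strassen's algorithm: 7^(log2(8)) = 7^3 = 343 multiplications
Difference: 216 - 343 = -127 (Strassen uses MORE here due to padding overhead — for small or just-over-power-of-2 n, padding can outweigh the per-level savings)

Standard: 216 multiplications (6^3). Strassen: 343 multiplications (7^3, after padding to 8x8). Strassen reduces 8 recursive multiplications to 7 at each level.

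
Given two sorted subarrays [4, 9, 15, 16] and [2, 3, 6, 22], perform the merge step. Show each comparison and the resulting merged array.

Merging process:

Compare 4 vs 2: take 2 from right. Merged: [2]
Compare 4 vs 3: take 3 from right. Merged: [2, 3]
Compare 4 vs 6: take 4 from left. Merged: [2, 3, 4]
Compare 9 vs 6: take 6 from right. Merged: [2, 3, 4, 6]
Compare 9 vs 22: take 9 from left. Merged: [2, 3, 4, 6, 9]
Compare 15 vs 22: take 15 from left. Merged: [2, 3, 4, 6, 9, 15]
Compare 16 vs 22: take 16 from left. Merged: [2, 3, 4, 6, 9, 15, 16]
Append remaining from right: [22]. Merged: [2, 3, 4, 6, 9, 15, 16, 22]

Final merged array: [2, 3, 4, 6, 9, 15, 16, 22]
Total comparisons: 7

The merged array is [2, 3, 4, 6, 9, 15, 16, 22], requiring 7 comparisons. The merge step runs in O(n) time where n is the total number of elements.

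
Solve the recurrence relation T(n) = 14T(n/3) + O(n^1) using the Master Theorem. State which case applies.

Master Theorem for T(n) = 14T(n/3) + O(n^1):

a = 14, b = 3, c = 1
log_b(a) = log_3(14) = 2.4022

Case 1: c = 1 < log_3(14) = 2.4022
T(n) = O(n^(log_3 14))

For T(n) = 14T(n/3) + O(n^1): log_3(14) = 2.4022. This is Case 1 of the Master Theorem (c < log_b(a), work dominated by leaves), giving O(n^(log_3 14)).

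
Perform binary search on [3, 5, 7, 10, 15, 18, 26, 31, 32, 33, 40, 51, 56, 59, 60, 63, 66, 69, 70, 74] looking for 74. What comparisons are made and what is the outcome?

Binary search for 74 in [3, 5, 7, 10, 15, 18, 26, 31, 32, 33, 40, 51, 56, 59, 60, 63, 66, 69, 70, 74]:

lo=0, hi=19, mid=9, arr[mid]=33 -> 33 < 74, search right half
lo=10, hi=19, mid=14, arr[mid]=60 -> 60 < 74, search right half
lo=15, hi=19, mid=17, arr[mid]=69 -> 69 < 74, search right half
lo=18, hi=19, mid=18, arr[mid]=70 -> 70 < 74, search right half
lo=19, hi=19, mid=19, arr[mid]=74 -> Found target at index 19!

Binary search finds 74 at index 19 after 5 comparisons. The search repeatedly halves the search space by comparing with the middle element.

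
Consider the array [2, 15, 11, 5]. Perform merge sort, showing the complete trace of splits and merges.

Merge sort trace:

Split: [2, 15, 11, 5] -> [2, 15] and [11, 5]
  Split: [2, 15] -> [2] and [15]
  Merge: [2] + [15] -> [2, 15]
  Split: [11, 5] -> [11] and [5]
  Merge: [11] + [5] -> [5, 11]
Merge: [2, 15] + [5, 11] -> [2, 5, 11, 15]

Final sorted array: [2, 5, 11, 15]

The merge sort proceeds by recursively splitting the array and merging sorted halves.
After all merges, the sorted array is [2, 5, 11, 15].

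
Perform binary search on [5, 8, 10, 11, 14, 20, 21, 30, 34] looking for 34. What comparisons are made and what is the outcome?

Binary search for 34 in [5, 8, 10, 11, 14, 20, 21, 30, 34]:

lo=0, hi=8, mid=4, arr[mid]=14 -> 14 < 34, search right half
lo=5, hi=8, mid=6, arr[mid]=21 -> 21 < 34, search right half
lo=7, hi=8, mid=7, arr[mid]=30 -> 30 < 34, search right half
lo=8, hi=8, mid=8, arr[mid]=34 -> Found target at index 8!

Binary search finds 34 at index 8 after 4 comparisons. The search repeatedly halves the search space by comparing with the middle element.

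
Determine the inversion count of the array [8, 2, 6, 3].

Finding inversions in [8, 2, 6, 3]:

(0, 1): arr[0]=8 > arr[1]=2
(0, 2): arr[0]=8 > arr[2]=6
(0, 3): arr[0]=8 > arr[3]=3
(2, 3): arr[2]=6 > arr[3]=3

Total inversions: 4

The array has 4 inversion(s): (0,1), (0,2), (0,3), (2,3). Each pair (i,j) satisfies i < j and arr[i] > arr[j].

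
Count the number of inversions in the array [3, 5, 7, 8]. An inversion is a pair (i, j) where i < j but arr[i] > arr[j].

Finding inversions in [3, 5, 7, 8]:


Total inversions: 0

The array has 0 inversions. It is already sorted.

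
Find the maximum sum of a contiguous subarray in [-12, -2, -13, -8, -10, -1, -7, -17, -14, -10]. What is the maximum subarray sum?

Using Kadane's algorithm on [-12, -2, -13, -8, -10, -1, -7, -17, -14, -10]:

Scanning through the array:
Position 1 (value -2): max_ending_here = -2, max_so_far = -2
Position 2 (value -13): max_ending_here = -13, max_so_far = -2
Position 3 (value -8): max_ending_here = -8, max_so_far = -2
Position 4 (value -10): max_ending_here = -10, max_so_far = -2
Position 5 (value -1): max_ending_here = -1, max_so_far = -1
Position 6 (value -7): max_ending_here = -7, max_so_far = -1
Position 7 (value -17): max_ending_here = -17, max_so_far = -1
Position 8 (value -14): max_ending_here = -14, max_so_far = -1
Position 9 (value -10): max_ending_here = -10, max_so_far = -1

Maximum subarray: [-1]
Maximum sum: -1

The maximum subarray is [-1] with sum -1. This subarray runs from index 5 to index 5.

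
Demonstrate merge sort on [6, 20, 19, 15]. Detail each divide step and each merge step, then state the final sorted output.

Merge sort trace:

Split: [6, 20, 19, 15] -> [6, 20] and [19, 15]
  Split: [6, 20] -> [6] and [20]
  Merge: [6] + [20] -> [6, 20]
  Split: [19, 15] -> [19] and [15]
  Merge: [19] + [15] -> [15, 19]
Merge: [6, 20] + [15, 19] -> [6, 15, 19, 20]

Final sorted array: [6, 15, 19, 20]

The merge sort proceeds by recursively splitting the array and merging sorted halves.
After all merges, the sorted array is [6, 15, 19, 20].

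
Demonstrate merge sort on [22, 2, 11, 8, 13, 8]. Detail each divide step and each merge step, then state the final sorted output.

Merge sort trace:

Split: [22, 2, 11, 8, 13, 8] -> [22, 2, 11] and [8, 13, 8]
  Split: [22, 2, 11] -> [22] and [2, 11]
    Split: [2, 11] -> [2] and [11]
    Merge: [2] + [11] -> [2, 11]
  Merge: [22] + [2, 11] -> [2, 11, 22]
  Split: [8, 13, 8] -> [8] and [13, 8]
    Split: [13, 8] -> [13] and [8]
    Merge: [13] + [8] -> [8, 13]
  Merge: [8] + [8, 13] -> [8, 8, 13]
Merge: [2, 11, 22] + [8, 8, 13] -> [2, 8, 8, 11, 13, 22]

Final sorted array: [2, 8, 8, 11, 13, 22]

The merge sort proceeds by recursively splitting the array and merging sorted halves.
After all merges, the sorted array is [2, 8, 8, 11, 13, 22].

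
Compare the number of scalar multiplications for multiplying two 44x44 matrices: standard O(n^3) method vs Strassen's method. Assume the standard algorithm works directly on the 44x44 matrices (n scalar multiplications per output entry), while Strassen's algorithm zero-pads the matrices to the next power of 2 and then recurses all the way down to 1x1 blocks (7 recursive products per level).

Matrix multiplication for 44x44 matrices:

Strassen's algorithm requires power-of-2 dimensions. Pad 44x44 to 64x64 (next power of 2).

Standard algorithm: 44^3 = 85184 multiplications
Strassen's algorithm: 7^(log2(64)) = 7^6 = 117649 multiplications
Difference: 85184 - 117649 = -32465 (Strassen uses MORE here due to padding overhead — for small or just-over-power-of-2 n, padding can outweigh the per-level savings)

Standard: 85184 multiplications (44^3). Strassen: 117649 multiplications (7^6, after padding to 64x64). Strassen reduces 8 recursive multiplications to 7 at each level.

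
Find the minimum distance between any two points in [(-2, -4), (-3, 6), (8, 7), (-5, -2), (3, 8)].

Computing all pairwise distances among 5 points:

d((-2, -4), (-3, 6)) = 10.0499
d((-2, -4), (8, 7)) = 14.8661
d((-2, -4), (-5, -2)) = 3.6056 <-- minimum
d((-2, -4), (3, 8)) = 13.0
d((-3, 6), (8, 7)) = 11.0454
d((-3, 6), (-5, -2)) = 8.2462
d((-3, 6), (3, 8)) = 6.3246
d((8, 7), (-5, -2)) = 15.8114
d((8, 7), (3, 8)) = 5.099
d((-5, -2), (3, 8)) = 12.8062

Closest pair: (-2, -4) and (-5, -2) with distance 3.6056

The closest pair is (-2, -4) and (-5, -2) with Euclidean distance 3.6056. For 5 points, brute-force pairwise comparison is shown above. For large n, the divide-and-conquer algorithm (sort by x, recurse on halves, check the dividing strip) achieves O(n log n).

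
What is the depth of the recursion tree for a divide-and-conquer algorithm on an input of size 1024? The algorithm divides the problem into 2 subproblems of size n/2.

For divide and conquer with division factor 2:

Problem sizes at each level:
Level 0: 1024
Level 1: 512
Level 2: 256
Level 3: 128
Level 4: 64
Level 5: 32
Level 6: 16
Level 7: 8
Level 8: 4
Level 9: 2
Level 10: 1

The root is level 0 and the size-1 base case is level 10 (the tree spans levels 0 through 10, i.e. 11 levels counting the root), so the depth is the number of divisions: log_2(1024) = 10

The recursion tree depth is log_2(1024) = 10. At each level, the problem size is divided by 2, so it takes 10 divisions to reduce to a base case of size 1. The algorithm makes 2 recursive calls at each level.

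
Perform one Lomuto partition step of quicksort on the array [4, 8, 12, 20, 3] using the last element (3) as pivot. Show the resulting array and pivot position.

Lomuto partition with pivot = 3:

Initial array: [4, 8, 12, 20, 3]

arr[0]=4 > 3: no swap
arr[1]=8 > 3: no swap
arr[2]=12 > 3: no swap
arr[3]=20 > 3: no swap

Place pivot at position 0: [3, 8, 12, 20, 4]
Pivot position: 0

After partitioning with pivot 3, the array becomes [3, 8, 12, 20, 4]. The pivot is placed at index 0. All elements to the left of the pivot are <= 3, and all elements to the right are > 3.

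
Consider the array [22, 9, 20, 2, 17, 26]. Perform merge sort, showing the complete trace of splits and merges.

Merge sort trace:

Split: [22, 9, 20, 2, 17, 26] -> [22, 9, 20] and [2, 17, 26]
  Split: [22, 9, 20] -> [22] and [9, 20]
    Split: [9, 20] -> [9] and [20]
    Merge: [9] + [20] -> [9, 20]
  Merge: [22] + [9, 20] -> [9, 20, 22]
  Split: [2, 17, 26] -> [2] and [17, 26]
    Split: [17, 26] -> [17] and [26]
    Merge: [17] + [26] -> [17, 26]
  Merge: [2] + [17, 26] -> [2, 17, 26]
Merge: [9, 20, 22] + [2, 17, 26] -> [2, 9, 17, 20, 22, 26]

Final sorted array: [2, 9, 17, 20, 22, 26]

The merge sort proceeds by recursively splitting the array and merging sorted halves.
After all merges, the sorted array is [2, 9, 17, 20, 22, 26].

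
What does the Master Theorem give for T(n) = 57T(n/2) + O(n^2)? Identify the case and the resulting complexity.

Master Theorem for T(n) = 57T(n/2) + O(n^2):

a = 57, b = 2, c = 2
log_b(a) = log_2(57) = 5.8329

Case 1: c = 2 < log_2(57) = 5.8329
T(n) = O(n^(log_2 57))

For T(n) = 57T(n/2) + O(n^2): log_2(57) = 5.8329. This is Case 1 of the Master Theorem (c < log_b(a), work dominated by leaves), giving O(n^(log_2 57)).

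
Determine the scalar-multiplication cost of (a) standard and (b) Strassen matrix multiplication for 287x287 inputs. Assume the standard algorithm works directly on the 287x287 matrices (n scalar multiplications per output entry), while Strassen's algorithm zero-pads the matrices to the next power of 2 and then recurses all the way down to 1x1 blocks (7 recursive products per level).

Matrix multiplication for 287x287 matrices:

Strassen's algorithm requires power-of-2 dimensions. Pad 287x287 to 512x512 (next power of 2).

Standard algorithm: 287^3 = 23639903 multiplications
Strassen's algorithm: 7^(log2(512)) = 7^9 = 40353607 multiplications
Difference: 23639903 - 40353607 = -16713704 (Strassen uses MORE here due to padding overhead — for small or just-over-power-of-2 n, padding can outweigh the per-level savings)

Standard: 23639903 multiplications (287^3). Strassen: 40353607 multiplications (7^9, after padding to 512x512). Strassen reduces 8 recursive multiplications to 7 at each level.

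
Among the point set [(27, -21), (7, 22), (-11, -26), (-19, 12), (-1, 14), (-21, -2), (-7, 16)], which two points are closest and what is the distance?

Computing all pairwise distances among 7 points:

d((27, -21), (7, 22)) = 47.4236
d((27, -21), (-11, -26)) = 38.3275
d((27, -21), (-19, 12)) = 56.6127
d((27, -21), (-1, 14)) = 44.8219
d((27, -21), (-21, -2)) = 51.6236
d((27, -21), (-7, 16)) = 50.2494
d((7, 22), (-11, -26)) = 51.264
d((7, 22), (-19, 12)) = 27.8568
d((7, 22), (-1, 14)) = 11.3137
d((7, 22), (-21, -2)) = 36.8782
d((7, 22), (-7, 16)) = 15.2315
d((-11, -26), (-19, 12)) = 38.833
d((-11, -26), (-1, 14)) = 41.2311
d((-11, -26), (-21, -2)) = 26.0
d((-11, -26), (-7, 16)) = 42.19
d((-19, 12), (-1, 14)) = 18.1108
d((-19, 12), (-21, -2)) = 14.1421
d((-19, 12), (-7, 16)) = 12.6491
d((-1, 14), (-21, -2)) = 25.6125
d((-1, 14), (-7, 16)) = 6.3246 <-- minimum
d((-21, -2), (-7, 16)) = 22.8035

Closest pair: (-1, 14) and (-7, 16) with distance 6.3246

The closest pair is (-1, 14) and (-7, 16) with Euclidean distance 6.3246. For 7 points, brute-force pairwise comparison is shown above. For large n, the divide-and-conquer algorithm (sort by x, recurse on halves, check the dividing strip) achieves O(n log n).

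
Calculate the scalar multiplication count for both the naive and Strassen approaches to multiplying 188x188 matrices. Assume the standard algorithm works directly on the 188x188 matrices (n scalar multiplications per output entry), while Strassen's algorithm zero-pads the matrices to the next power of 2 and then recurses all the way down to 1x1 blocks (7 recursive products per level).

Matrix multiplication for 188x188 matrices:

Strassen's algorithm requires power-of-2 dimensions. Pad 188x188 to 256x256 (next power of 2).

Standard algorithm: 188^3 = 6644672 multiplications
Strassen's algorithm: 7^(log2(256)) = 7^8 = 5764801 multiplications
Savings: 6644672 - 5764801 = 879871 multiplications

Standard: 6644672 multiplications (188^3). Strassen: 5764801 multiplications (7^8, after padding to 256x256). Strassen reduces 8 recursive multiplications to 7 at each level.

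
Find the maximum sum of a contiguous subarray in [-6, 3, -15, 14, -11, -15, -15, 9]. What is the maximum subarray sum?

Using Kadane's algorithm on [-6, 3, -15, 14, -11, -15, -15, 9]:

Scanning through the array:
Position 1 (value 3): max_ending_here = 3, max_so_far = 3
Position 2 (value -15): max_ending_here = -12, max_so_far = 3
Position 3 (value 14): max_ending_here = 14, max_so_far = 14
Position 4 (value -11): max_ending_here = 3, max_so_far = 14
Position 5 (value -15): max_ending_here = -12, max_so_far = 14
Position 6 (value -15): max_ending_here = -15, max_so_far = 14
Position 7 (value 9): max_ending_here = 9, max_so_far = 14

Maximum subarray: [14]
Maximum sum: 14

The maximum subarray is [14] with sum 14. This subarray runs from index 3 to index 3.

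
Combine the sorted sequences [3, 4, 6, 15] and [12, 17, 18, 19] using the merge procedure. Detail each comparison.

Merging process:

Compare 3 vs 12: take 3 from left. Merged: [3]
Compare 4 vs 12: take 4 from left. Merged: [3, 4]
Compare 6 vs 12: take 6 from left. Merged: [3, 4, 6]
Compare 15 vs 12: take 12 from right. Merged: [3, 4, 6, 12]
Compare 15 vs 17: take 15 from left. Merged: [3, 4, 6, 12, 15]
Append remaining from right: [17, 18, 19]. Merged: [3, 4, 6, 12, 15, 17, 18, 19]

Final merged array: [3, 4, 6, 12, 15, 17, 18, 19]
Total comparisons: 5

The merged array is [3, 4, 6, 12, 15, 17, 18, 19], requiring 5 comparisons. The merge step runs in O(n) time where n is the total number of elements.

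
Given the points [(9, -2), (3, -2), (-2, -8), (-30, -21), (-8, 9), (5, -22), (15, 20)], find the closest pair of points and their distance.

Computing all pairwise distances among 7 points:

d((9, -2), (3, -2)) = 6.0 <-- minimum
d((9, -2), (-2, -8)) = 12.53
d((9, -2), (-30, -21)) = 43.382
d((9, -2), (-8, 9)) = 20.2485
d((9, -2), (5, -22)) = 20.3961
d((9, -2), (15, 20)) = 22.8035
d((3, -2), (-2, -8)) = 7.8102
d((3, -2), (-30, -21)) = 38.0789
d((3, -2), (-8, 9)) = 15.5563
d((3, -2), (5, -22)) = 20.0998
d((3, -2), (15, 20)) = 25.0599
d((-2, -8), (-30, -21)) = 30.8707
d((-2, -8), (-8, 9)) = 18.0278
d((-2, -8), (5, -22)) = 15.6525
d((-2, -8), (15, 20)) = 32.7567
d((-30, -21), (-8, 9)) = 37.2022
d((-30, -21), (5, -22)) = 35.0143
d((-30, -21), (15, 20)) = 60.8769
d((-8, 9), (5, -22)) = 33.6155
d((-8, 9), (15, 20)) = 25.4951
d((5, -22), (15, 20)) = 43.1741

Closest pair: (9, -2) and (3, -2) with distance 6.0

The closest pair is (9, -2) and (3, -2) with Euclidean distance 6.0. For 7 points, brute-force pairwise comparison is shown above. For large n, the divide-and-conquer algorithm (sort by x, recurse on halves, check the dividing strip) achieves O(n log n).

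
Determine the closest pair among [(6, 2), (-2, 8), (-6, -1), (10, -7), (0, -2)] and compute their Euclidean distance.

Computing all pairwise distances among 5 points:

d((6, 2), (-2, 8)) = 10.0
d((6, 2), (-6, -1)) = 12.3693
d((6, 2), (10, -7)) = 9.8489
d((6, 2), (0, -2)) = 7.2111
d((-2, 8), (-6, -1)) = 9.8489
d((-2, 8), (10, -7)) = 19.2094
d((-2, 8), (0, -2)) = 10.198
d((-6, -1), (10, -7)) = 17.088
d((-6, -1), (0, -2)) = 6.0828 <-- minimum
d((10, -7), (0, -2)) = 11.1803

Closest pair: (-6, -1) and (0, -2) with distance 6.0828

The closest pair is (-6, -1) and (0, -2) with Euclidean distance 6.0828. For 5 points, brute-force pairwise comparison is shown above. For large n, the divide-and-conquer algorithm (sort by x, recurse on halves, check the dividing strip) achieves O(n log n).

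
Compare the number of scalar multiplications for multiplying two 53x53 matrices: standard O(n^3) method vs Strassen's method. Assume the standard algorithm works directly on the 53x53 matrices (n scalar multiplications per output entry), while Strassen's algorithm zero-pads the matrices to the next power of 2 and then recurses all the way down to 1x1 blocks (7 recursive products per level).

Matrix multiplication for 53x53 matrices:

Strassen's algorithm requires power-of-2 dimensions. Pad 53x53 to 64x64 (next power of 2).

Standard algorithm: 53^3 = 148877 multiplications
Strassen's algorithm: 7^(log2(64)) = 7^6 = 117649 multiplications
Savings: 148877 - 117649 = 31228 multiplications

Standard: 148877 multiplications (53^3). Strassen: 117649 multiplications (7^6, after padding to 64x64). Strassen reduces 8 recursive multiplications to 7 at each level.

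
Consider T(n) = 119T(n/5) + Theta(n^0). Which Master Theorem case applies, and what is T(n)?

Master Theorem for T(n) = 119T(n/5) + O(n^0):

a = 119, b = 5, c = 0
log_b(a) = log_5(119) = 2.9694

Case 1: c = 0 < log_5(119) = 2.9694
T(n) = O(n^(log_5 119))

For T(n) = 119T(n/5) + O(n^0): log_5(119) = 2.9694. This is Case 1 of the Master Theorem (c < log_b(a), work dominated by leaves), giving O(n^(log_5 119)).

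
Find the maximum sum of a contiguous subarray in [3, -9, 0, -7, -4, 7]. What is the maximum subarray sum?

Using Kadane's algorithm on [3, -9, 0, -7, -4, 7]:

Scanning through the array:
Position 1 (value -9): max_ending_here = -6, max_so_far = 3
Position 2 (value 0): max_ending_here = 0, max_so_far = 3
Position 3 (value -7): max_ending_here = -7, max_so_far = 3
Position 4 (value -4): max_ending_here = -4, max_so_far = 3
Position 5 (value 7): max_ending_here = 7, max_so_far = 7

Maximum subarray: [7]
Maximum sum: 7

The maximum subarray is [7] with sum 7. This subarray runs from index 5 to index 5.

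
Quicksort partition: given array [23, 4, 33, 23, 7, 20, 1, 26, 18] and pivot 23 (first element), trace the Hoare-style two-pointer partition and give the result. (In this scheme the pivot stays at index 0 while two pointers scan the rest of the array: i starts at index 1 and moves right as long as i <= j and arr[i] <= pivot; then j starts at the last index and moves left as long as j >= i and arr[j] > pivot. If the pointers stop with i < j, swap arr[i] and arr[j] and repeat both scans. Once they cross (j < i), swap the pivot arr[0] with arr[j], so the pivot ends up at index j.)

Hoare-style two-pointer partition with pivot = 23:

Initial array: [23, 4, 33, 23, 7, 20, 1, 26, 18]

Pointers start at i = 1, j = 8.
i stops at index 2 (arr[2]=33 > 23), j stops at index 8 (arr[8]=18 <= 23): swap arr[2] and arr[8], array becomes [23, 4, 18, 23, 7, 20, 1, 26, 33]
i ends at 7, j ends at 6: the pointers have crossed (j < i), so scanning stops.

Swap pivot arr[0] with arr[6] to place pivot at position 6: [1, 4, 18, 23, 7, 20, 23, 26, 33]
Pivot position: 6

After partitioning with pivot 23, the array becomes [1, 4, 18, 23, 7, 20, 23, 26, 33]. The pivot is placed at index 6. All elements to the left of the pivot are <= 23, and all elements to the right are > 23.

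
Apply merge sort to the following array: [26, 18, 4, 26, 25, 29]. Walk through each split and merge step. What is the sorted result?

Merge sort trace:

Split: [26, 18, 4, 26, 25, 29] -> [26, 18, 4] and [26, 25, 29]
  Split: [26, 18, 4] -> [26] and [18, 4]
    Split: [18, 4] -> [18] and [4]
    Merge: [18] + [4] -> [4, 18]
  Merge: [26] + [4, 18] -> [4, 18, 26]
  Split: [26, 25, 29] -> [26] and [25, 29]
    Split: [25, 29] -> [25] and [29]
    Merge: [25] + [29] -> [25, 29]
  Merge: [26] + [25, 29] -> [25, 26, 29]
Merge: [4, 18, 26] + [25, 26, 29] -> [4, 18, 25, 26, 26, 29]

Final sorted array: [4, 18, 25, 26, 26, 29]

The merge sort proceeds by recursively splitting the array and merging sorted halves.
After all merges, the sorted array is [4, 18, 25, 26, 26, 29].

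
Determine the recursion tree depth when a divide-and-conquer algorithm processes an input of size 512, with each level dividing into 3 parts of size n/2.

For divide and conquer with division factor 2:

Problem sizes at each level:
Level 0: 512
Level 1: 256
Level 2: 128
Level 3: 64
Level 4: 32
Level 5: 16
Level 6: 8
Level 7: 4
Level 8: 2
Level 9: 1

The root is level 0 and the size-1 base case is level 9 (the tree spans levels 0 through 9, i.e. 10 levels counting the root), so the depth is the number of divisions: log_2(512) = 9

The recursion tree depth is log_2(512) = 9. At each level, the problem size is divided by 2, so it takes 9 divisions to reduce to a base case of size 1. The algorithm makes 3 recursive calls at each level.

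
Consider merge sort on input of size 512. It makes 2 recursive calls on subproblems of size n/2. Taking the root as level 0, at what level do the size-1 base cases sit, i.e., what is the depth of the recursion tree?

For divide and conquer with division factor 2:

Problem sizes at each level:
Level 0: 512
Level 1: 256
Level 2: 128
Level 3: 64
Level 4: 32
Level 5: 16
Level 6: 8
Level 7: 4
Level 8: 2
Level 9: 1

The root is level 0 and the size-1 base case is level 9 (the tree spans levels 0 through 9, i.e. 10 levels counting the root), so the depth is the number of divisions: log_2(512) = 9

The recursion tree depth is log_2(512) = 9. At each level, the problem size is divided by 2, so it takes 9 divisions to reduce to a base case of size 1. The algorithm makes 2 recursive calls at each level.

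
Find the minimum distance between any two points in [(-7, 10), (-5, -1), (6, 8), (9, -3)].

Computing all pairwise distances among 4 points:

d((-7, 10), (-5, -1)) = 11.1803 <-- minimum
d((-7, 10), (6, 8)) = 13.1529
d((-7, 10), (9, -3)) = 20.6155
d((-5, -1), (6, 8)) = 14.2127
d((-5, -1), (9, -3)) = 14.1421
d((6, 8), (9, -3)) = 11.4018

Closest pair: (-7, 10) and (-5, -1) with distance 11.1803

The closest pair is (-7, 10) and (-5, -1) with Euclidean distance 11.1803. For 4 points, brute-force pairwise comparison is shown above. For large n, the divide-and-conquer algorithm (sort by x, recurse on halves, check the dividing strip) achieves O(n log n).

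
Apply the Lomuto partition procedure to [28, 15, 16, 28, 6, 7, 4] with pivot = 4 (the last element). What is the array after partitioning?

Lomuto partition with pivot = 4:

Initial array: [28, 15, 16, 28, 6, 7, 4]

arr[0]=28 > 4: no swap
arr[1]=15 > 4: no swap
arr[2]=16 > 4: no swap
arr[3]=28 > 4: no swap
arr[4]=6 > 4: no swap
arr[5]=7 > 4: no swap

Place pivot at position 0: [4, 15, 16, 28, 6, 7, 28]
Pivot position: 0

After partitioning with pivot 4, the array becomes [4, 15, 16, 28, 6, 7, 28]. The pivot is placed at index 0. All elements to the left of the pivot are <= 4, and all elements to the right are > 4.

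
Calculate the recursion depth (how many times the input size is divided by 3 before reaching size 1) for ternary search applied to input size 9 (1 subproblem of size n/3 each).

For divide and conquer with division factor 3:

Problem sizes at each level:
Level 0: 9
Level 1: 3
Level 2: 1

The root is level 0 and the size-1 base case is level 2 (the tree spans levels 0 through 2, i.e. 3 levels counting the root), so the depth is the number of divisions: log_3(9) = 2

The recursion tree depth is log_3(9) = 2. At each level, the problem size is divided by 3, so it takes 2 divisions to reduce to a base case of size 1. The algorithm makes 1 recursive call at each level.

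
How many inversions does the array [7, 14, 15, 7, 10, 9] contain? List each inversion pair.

Finding inversions in [7, 14, 15, 7, 10, 9]:

(1, 3): arr[1]=14 > arr[3]=7
(1, 4): arr[1]=14 > arr[4]=10
(1, 5): arr[1]=14 > arr[5]=9
(2, 3): arr[2]=15 > arr[3]=7
(2, 4): arr[2]=15 > arr[4]=10
(2, 5): arr[2]=15 > arr[5]=9
(4, 5): arr[4]=10 > arr[5]=9

Total inversions: 7

The array has 7 inversion(s): (1,3), (1,4), (1,5), (2,3), (2,4), (2,5), (4,5). Each pair (i,j) satisfies i < j and arr[i] > arr[j].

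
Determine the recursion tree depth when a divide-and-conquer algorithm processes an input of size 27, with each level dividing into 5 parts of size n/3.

For divide and conquer with division factor 3:

Problem sizes at each level:
Level 0: 27
Level 1: 9
Level 2: 3
Level 3: 1

The root is level 0 and the size-1 base case is level 3 (the tree spans levels 0 through 3, i.e. 4 levels counting the root), so the depth is the number of divisions: log_3(27) = 3

The recursion tree depth is log_3(27) = 3. At each level, the problem size is divided by 3, so it takes 3 divisions to reduce to a base case of size 1. The algorithm makes 5 recursive calls at each level.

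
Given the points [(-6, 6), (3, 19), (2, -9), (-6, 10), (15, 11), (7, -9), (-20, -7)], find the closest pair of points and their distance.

Computing all pairwise distances among 7 points:

d((-6, 6), (3, 19)) = 15.8114
d((-6, 6), (2, -9)) = 17.0
d((-6, 6), (-6, 10)) = 4.0 <-- minimum
d((-6, 6), (15, 11)) = 21.587
d((-6, 6), (7, -9)) = 19.8494
d((-6, 6), (-20, -7)) = 19.105
d((3, 19), (2, -9)) = 28.0179
d((3, 19), (-6, 10)) = 12.7279
d((3, 19), (15, 11)) = 14.4222
d((3, 19), (7, -9)) = 28.2843
d((3, 19), (-20, -7)) = 34.7131
d((2, -9), (-6, 10)) = 20.6155
d((2, -9), (15, 11)) = 23.8537
d((2, -9), (7, -9)) = 5.0
d((2, -9), (-20, -7)) = 22.0907
d((-6, 10), (15, 11)) = 21.0238
d((-6, 10), (7, -9)) = 23.0217
d((-6, 10), (-20, -7)) = 22.0227
d((15, 11), (7, -9)) = 21.5407
d((15, 11), (-20, -7)) = 39.3573
d((7, -9), (-20, -7)) = 27.074

Closest pair: (-6, 6) and (-6, 10) with distance 4.0

The closest pair is (-6, 6) and (-6, 10) with Euclidean distance 4.0. For 7 points, brute-force pairwise comparison is shown above. For large n, the divide-and-conquer algorithm (sort by x, recurse on halves, check the dividing strip) achieves O(n log n).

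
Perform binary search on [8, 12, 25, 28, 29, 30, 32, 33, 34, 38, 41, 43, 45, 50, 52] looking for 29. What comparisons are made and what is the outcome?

Binary search for 29 in [8, 12, 25, 28, 29, 30, 32, 33, 34, 38, 41, 43, 45, 50, 52]:

lo=0, hi=14, mid=7, arr[mid]=33 -> 33 > 29, search left half
lo=0, hi=6, mid=3, arr[mid]=28 -> 28 < 29, search right half
lo=4, hi=6, mid=5, arr[mid]=30 -> 30 > 29, search left half
lo=4, hi=4, mid=4, arr[mid]=29 -> Found target at index 4!

Binary search finds 29 at index 4 after 4 comparisons. The search repeatedly halves the search space by comparing with the middle element.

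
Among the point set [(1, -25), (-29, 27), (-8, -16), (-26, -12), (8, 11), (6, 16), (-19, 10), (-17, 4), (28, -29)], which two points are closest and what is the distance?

Computing all pairwise distances among 9 points:

d((1, -25), (-29, 27)) = 60.0333
d((1, -25), (-8, -16)) = 12.7279
d((1, -25), (-26, -12)) = 29.9666
d((1, -25), (8, 11)) = 36.6742
d((1, -25), (6, 16)) = 41.3038
d((1, -25), (-19, 10)) = 40.3113
d((1, -25), (-17, 4)) = 34.1321
d((1, -25), (28, -29)) = 27.2947
d((-29, 27), (-8, -16)) = 47.8539
d((-29, 27), (-26, -12)) = 39.1152
d((-29, 27), (8, 11)) = 40.3113
d((-29, 27), (6, 16)) = 36.6879
d((-29, 27), (-19, 10)) = 19.7231
d((-29, 27), (-17, 4)) = 25.9422
d((-29, 27), (28, -29)) = 79.9062
d((-8, -16), (-26, -12)) = 18.4391
d((-8, -16), (8, 11)) = 31.3847
d((-8, -16), (6, 16)) = 34.9285
d((-8, -16), (-19, 10)) = 28.2312
d((-8, -16), (-17, 4)) = 21.9317
d((-8, -16), (28, -29)) = 38.2753
d((-26, -12), (8, 11)) = 41.0488
d((-26, -12), (6, 16)) = 42.5206
d((-26, -12), (-19, 10)) = 23.0868
d((-26, -12), (-17, 4)) = 18.3576
d((-26, -12), (28, -29)) = 56.6127
d((8, 11), (6, 16)) = 5.3852 <-- minimum
d((8, 11), (-19, 10)) = 27.0185
d((8, 11), (-17, 4)) = 25.9615
d((8, 11), (28, -29)) = 44.7214
d((6, 16), (-19, 10)) = 25.7099
d((6, 16), (-17, 4)) = 25.9422
d((6, 16), (28, -29)) = 50.0899
d((-19, 10), (-17, 4)) = 6.3246
d((-19, 10), (28, -29)) = 61.0737
d((-17, 4), (28, -29)) = 55.8032

Closest pair: (8, 11) and (6, 16) with distance 5.3852

The closest pair is (8, 11) and (6, 16) with Euclidean distance 5.3852. For 9 points, brute-force pairwise comparison is shown above. For large n, the divide-and-conquer algorithm (sort by x, recurse on halves, check the dividing strip) achieves O(n log n).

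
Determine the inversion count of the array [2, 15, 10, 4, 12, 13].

Finding inversions in [2, 15, 10, 4, 12, 13]:

(1, 2): arr[1]=15 > arr[2]=10
(1, 3): arr[1]=15 > arr[3]=4
(1, 4): arr[1]=15 > arr[4]=12
(1, 5): arr[1]=15 > arr[5]=13
(2, 3): arr[2]=10 > arr[3]=4

Total inversions: 5

The array has 5 inversion(s): (1,2), (1,3), (1,4), (1,5), (2,3). Each pair (i,j) satisfies i < j and arr[i] > arr[j].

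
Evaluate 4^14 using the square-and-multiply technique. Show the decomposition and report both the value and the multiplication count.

Computing 4^14 by squaring (build up from 4^1; each line after the first costs one multiplication):

4^1 = 4
4^2 = (4^1)^2 = 4^2 = 16
4^3 = 4 * 4^2 = 4 * 16 = 64
4^6 = (4^3)^2 = 64^2 = 4096
4^7 = 4 * 4^6 = 4 * 4096 = 16384
4^14 = (4^7)^2 = 16384^2 = 268435456

Result: 268435456
Multiplications needed: 5 (5 lines after 4^1)

4^14 = 268435456. Using exponentiation by squaring, this requires 5 multiplications. The key idea: if the exponent is even, square the half-power; if odd, multiply by the base once.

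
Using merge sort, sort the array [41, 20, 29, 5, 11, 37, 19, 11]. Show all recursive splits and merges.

Merge sort trace:

Split: [41, 20, 29, 5, 11, 37, 19, 11] -> [41, 20, 29, 5] and [11, 37, 19, 11]
  Split: [41, 20, 29, 5] -> [41, 20] and [29, 5]
    Split: [41, 20] -> [41] and [20]
    Merge: [41] + [20] -> [20, 41]
    Split: [29, 5] -> [29] and [5]
    Merge: [29] + [5] -> [5, 29]
  Merge: [20, 41] + [5, 29] -> [5, 20, 29, 41]
  Split: [11, 37, 19, 11] -> [11, 37] and [19, 11]
    Split: [11, 37] -> [11] and [37]
    Merge: [11] + [37] -> [11, 37]
    Split: [19, 11] -> [19] and [11]
    Merge: [19] + [11] -> [11, 19]
  Merge: [11, 37] + [11, 19] -> [11, 11, 19, 37]
Merge: [5, 20, 29, 41] + [11, 11, 19, 37] -> [5, 11, 11, 19, 20, 29, 37, 41]

Final sorted array: [5, 11, 11, 19, 20, 29, 37, 41]

The merge sort proceeds by recursively splitting the array and merging sorted halves.
After all merges, the sorted array is [5, 11, 11, 19, 20, 29, 37, 41].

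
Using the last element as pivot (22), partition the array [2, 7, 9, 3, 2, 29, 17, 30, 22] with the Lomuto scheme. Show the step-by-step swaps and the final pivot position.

Lomuto partition with pivot = 22:

Initial array: [2, 7, 9, 3, 2, 29, 17, 30, 22]

arr[0]=2 <= 22: swap with position 0, array becomes [2, 7, 9, 3, 2, 29, 17, 30, 22]
arr[1]=7 <= 22: swap with position 1, array becomes [2, 7, 9, 3, 2, 29, 17, 30, 22]
arr[2]=9 <= 22: swap with position 2, array becomes [2, 7, 9, 3, 2, 29, 17, 30, 22]
arr[3]=3 <= 22: swap with position 3, array becomes [2, 7, 9, 3, 2, 29, 17, 30, 22]
arr[4]=2 <= 22: swap with position 4, array becomes [2, 7, 9, 3, 2, 29, 17, 30, 22]
arr[5]=29 > 22: no swap
arr[6]=17 <= 22: swap with position 5, array becomes [2, 7, 9, 3, 2, 17, 29, 30, 22]
arr[7]=30 > 22: no swap

Place pivot at position 6: [2, 7, 9, 3, 2, 17, 22, 30, 29]
Pivot position: 6

After partitioning with pivot 22, the array becomes [2, 7, 9, 3, 2, 17, 22, 30, 29]. The pivot is placed at index 6. All elements to the left of the pivot are <= 22, and all elements to the right are > 22.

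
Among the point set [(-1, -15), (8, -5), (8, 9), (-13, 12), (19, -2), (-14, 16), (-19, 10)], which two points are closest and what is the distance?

Computing all pairwise distances among 7 points:

d((-1, -15), (8, -5)) = 13.4536
d((-1, -15), (8, 9)) = 25.632
d((-1, -15), (-13, 12)) = 29.5466
d((-1, -15), (19, -2)) = 23.8537
d((-1, -15), (-14, 16)) = 33.6155
d((-1, -15), (-19, 10)) = 30.8058
d((8, -5), (8, 9)) = 14.0
d((8, -5), (-13, 12)) = 27.0185
d((8, -5), (19, -2)) = 11.4018
d((8, -5), (-14, 16)) = 30.4138
d((8, -5), (-19, 10)) = 30.8869
d((8, 9), (-13, 12)) = 21.2132
d((8, 9), (19, -2)) = 15.5563
d((8, 9), (-14, 16)) = 23.0868
d((8, 9), (-19, 10)) = 27.0185
d((-13, 12), (19, -2)) = 34.9285
d((-13, 12), (-14, 16)) = 4.1231 <-- minimum
d((-13, 12), (-19, 10)) = 6.3246
d((19, -2), (-14, 16)) = 37.5899
d((19, -2), (-19, 10)) = 39.8497
d((-14, 16), (-19, 10)) = 7.8102

Closest pair: (-13, 12) and (-14, 16) with distance 4.1231

The closest pair is (-13, 12) and (-14, 16) with Euclidean distance 4.1231. For 7 points, brute-force pairwise comparison is shown above. For large n, the divide-and-conquer algorithm (sort by x, recurse on halves, check the dividing strip) achieves O(n log n).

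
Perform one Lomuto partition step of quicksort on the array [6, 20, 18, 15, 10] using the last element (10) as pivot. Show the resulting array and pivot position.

Lomuto partition with pivot = 10:

Initial array: [6, 20, 18, 15, 10]

arr[0]=6 <= 10: swap with position 0, array becomes [6, 20, 18, 15, 10]
arr[1]=20 > 10: no swap
arr[2]=18 > 10: no swap
arr[3]=15 > 10: no swap

Place pivot at position 1: [6, 10, 18, 15, 20]
Pivot position: 1

After partitioning with pivot 10, the array becomes [6, 10, 18, 15, 20]. The pivot is placed at index 1. All elements to the left of the pivot are <= 10, and all elements to the right are > 10.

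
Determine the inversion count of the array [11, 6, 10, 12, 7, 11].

Finding inversions in [11, 6, 10, 12, 7, 11]:

(0, 1): arr[0]=11 > arr[1]=6
(0, 2): arr[0]=11 > arr[2]=10
(0, 4): arr[0]=11 > arr[4]=7
(2, 4): arr[2]=10 > arr[4]=7
(3, 4): arr[3]=12 > arr[4]=7
(3, 5): arr[3]=12 > arr[5]=11

Total inversions: 6

The array has 6 inversion(s): (0,1), (0,2), (0,4), (2,4), (3,4), (3,5). Each pair (i,j) satisfies i < j and arr[i] > arr[j].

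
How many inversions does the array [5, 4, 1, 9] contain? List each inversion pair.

Finding inversions in [5, 4, 1, 9]:

(0, 1): arr[0]=5 > arr[1]=4
(0, 2): arr[0]=5 > arr[2]=1
(1, 2): arr[1]=4 > arr[2]=1

Total inversions: 3

The array has 3 inversion(s): (0,1), (0,2), (1,2). Each pair (i,j) satisfies i < j and arr[i] > arr[j].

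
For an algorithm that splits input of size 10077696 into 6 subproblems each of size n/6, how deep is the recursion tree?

For divide and conquer with division factor 6:

Problem sizes at each level:
Level 0: 10077696
Level 1: 1679616
Level 2: 279936
Level 3: 46656
Level 4: 7776
Level 5: 1296
Level 6: 216
Level 7: 36
Level 8: 6
Level 9: 1

The root is level 0 and the size-1 base case is level 9 (the tree spans levels 0 through 9, i.e. 10 levels counting the root), so the depth is the number of divisions: log_6(10077696) = 9

The recursion tree depth is log_6(10077696) = 9. At each level, the problem size is divided by 6, so it takes 9 divisions to reduce to a base case of size 1. The algorithm makes 6 recursive calls at each level.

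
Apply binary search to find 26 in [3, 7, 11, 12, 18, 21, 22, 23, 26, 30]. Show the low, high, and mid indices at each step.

Binary search for 26 in [3, 7, 11, 12, 18, 21, 22, 23, 26, 30]:

lo=0, hi=9, mid=4, arr[mid]=18 -> 18 < 26, search right half
lo=5, hi=9, mid=7, arr[mid]=23 -> 23 < 26, search right half
lo=8, hi=9, mid=8, arr[mid]=26 -> Found target at index 8!

Binary search finds 26 at index 8 after 3 comparisons. The search repeatedly halves the search space by comparing with the middle element.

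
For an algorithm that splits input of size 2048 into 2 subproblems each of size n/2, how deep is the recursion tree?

For divide and conquer with division factor 2:

Problem sizes at each level:
Level 0: 2048
Level 1: 1024
Level 2: 512
Level 3: 256
Level 4: 128
Level 5: 64
Level 6: 32
Level 7: 16
Level 8: 8
Level 9: 4
Level 10: 2
Level 11: 1

The root is level 0 and the size-1 base case is level 11 (the tree spans levels 0 through 11, i.e. 12 levels counting the root), so the depth is the number of divisions: log_2(2048) = 11

The recursion tree depth is log_2(2048) = 11. At each level, the problem size is divided by 2, so it takes 11 divisions to reduce to a base case of size 1. The algorithm makes 2 recursive calls at each level.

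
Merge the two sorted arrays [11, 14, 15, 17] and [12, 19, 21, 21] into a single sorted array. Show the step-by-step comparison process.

Merging process:

Compare 11 vs 12: take 11 from left. Merged: [11]
Compare 14 vs 12: take 12 from right. Merged: [11, 12]
Compare 14 vs 19: take 14 from left. Merged: [11, 12, 14]
Compare 15 vs 19: take 15 from left. Merged: [11, 12, 14, 15]
Compare 17 vs 19: take 17 from left. Merged: [11, 12, 14, 15, 17]
Append remaining from right: [19, 21, 21]. Merged: [11, 12, 14, 15, 17, 19, 21, 21]

Final merged array: [11, 12, 14, 15, 17, 19, 21, 21]
Total comparisons: 5

The merged array is [11, 12, 14, 15, 17, 19, 21, 21], requiring 5 comparisons. The merge step runs in O(n) time where n is the total number of elements.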